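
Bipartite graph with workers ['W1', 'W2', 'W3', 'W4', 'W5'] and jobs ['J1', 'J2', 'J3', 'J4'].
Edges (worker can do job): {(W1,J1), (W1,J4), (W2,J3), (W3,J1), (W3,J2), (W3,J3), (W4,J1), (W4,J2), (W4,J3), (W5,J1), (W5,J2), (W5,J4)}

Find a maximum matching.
Matching: {(W1,J4), (W3,J2), (W4,J3), (W5,J1)}

Maximum matching (size 4):
  W1 → J4
  W3 → J2
  W4 → J3
  W5 → J1

Each worker is assigned to at most one job, and each job to at most one worker.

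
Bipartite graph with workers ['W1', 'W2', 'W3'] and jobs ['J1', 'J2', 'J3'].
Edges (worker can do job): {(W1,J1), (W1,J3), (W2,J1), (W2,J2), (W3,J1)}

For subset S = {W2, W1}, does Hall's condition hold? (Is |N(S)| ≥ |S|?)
Yes: |N(S)| = 3, |S| = 2

Subset S = {W2, W1}
Neighbors N(S) = {J1, J2, J3}

|N(S)| = 3, |S| = 2
Hall's condition: |N(S)| ≥ |S| is satisfied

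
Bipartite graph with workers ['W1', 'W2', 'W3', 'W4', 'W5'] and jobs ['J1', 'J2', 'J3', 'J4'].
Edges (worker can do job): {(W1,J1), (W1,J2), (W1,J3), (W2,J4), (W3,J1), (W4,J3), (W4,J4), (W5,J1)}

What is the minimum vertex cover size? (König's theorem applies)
Minimum vertex cover size = 4

By König's theorem: in bipartite graphs,
min vertex cover = max matching = 4

Maximum matching has size 4, so minimum vertex cover also has size 4.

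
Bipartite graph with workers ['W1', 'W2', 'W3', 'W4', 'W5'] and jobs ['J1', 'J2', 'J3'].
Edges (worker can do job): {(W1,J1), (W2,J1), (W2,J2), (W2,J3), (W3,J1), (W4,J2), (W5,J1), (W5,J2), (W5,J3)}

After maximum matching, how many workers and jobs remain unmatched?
Unmatched: 2 workers, 0 jobs

Maximum matching size: 3
Workers: 5 total, 3 matched, 2 unmatched
Jobs: 3 total, 3 matched, 0 unmatched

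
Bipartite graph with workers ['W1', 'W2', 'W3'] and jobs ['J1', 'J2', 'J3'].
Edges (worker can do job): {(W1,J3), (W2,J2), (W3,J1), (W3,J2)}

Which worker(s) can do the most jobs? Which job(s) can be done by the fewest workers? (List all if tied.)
Most versatile: W3 (2 jobs); Least covered: J1, J3 (1 workers)

Worker degrees (jobs they can do): W1:1, W2:1, W3:2
Job degrees (workers who can do it): J1:1, J2:2, J3:1

Maximum worker degree is 2, achieved by: W3
Minimum job degree is 1, achieved by: J1, J3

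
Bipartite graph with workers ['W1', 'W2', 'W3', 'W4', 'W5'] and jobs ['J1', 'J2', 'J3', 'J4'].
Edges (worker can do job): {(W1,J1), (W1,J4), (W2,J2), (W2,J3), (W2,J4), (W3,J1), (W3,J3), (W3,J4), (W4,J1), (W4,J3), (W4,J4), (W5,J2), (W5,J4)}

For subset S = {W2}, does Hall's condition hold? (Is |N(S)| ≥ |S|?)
Yes: |N(S)| = 3, |S| = 1

Subset S = {W2}
Neighbors N(S) = {J2, J3, J4}

|N(S)| = 3, |S| = 1
Hall's condition: |N(S)| ≥ |S| is satisfied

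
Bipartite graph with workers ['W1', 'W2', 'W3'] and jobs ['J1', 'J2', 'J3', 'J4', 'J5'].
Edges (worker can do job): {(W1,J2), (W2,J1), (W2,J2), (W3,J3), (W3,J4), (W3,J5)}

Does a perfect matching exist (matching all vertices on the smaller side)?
Yes, perfect matching exists (size 3)

Perfect matching: {(W1,J2), (W2,J1), (W3,J4)}
All 3 vertices on the smaller side are matched.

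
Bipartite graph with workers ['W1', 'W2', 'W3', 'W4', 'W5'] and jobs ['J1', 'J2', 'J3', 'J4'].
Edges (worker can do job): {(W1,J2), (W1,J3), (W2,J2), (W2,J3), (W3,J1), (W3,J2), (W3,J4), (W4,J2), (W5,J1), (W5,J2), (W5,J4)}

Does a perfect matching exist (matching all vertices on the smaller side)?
Yes, perfect matching exists (size 4)

Perfect matching: {(W1,J3), (W3,J1), (W4,J2), (W5,J4)}
All 4 vertices on the smaller side are matched.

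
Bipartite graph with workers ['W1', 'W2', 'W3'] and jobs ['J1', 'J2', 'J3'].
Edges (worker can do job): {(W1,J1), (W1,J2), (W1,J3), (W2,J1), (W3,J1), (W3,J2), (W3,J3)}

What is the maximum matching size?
Maximum matching size = 3

Maximum matching: {(W1,J2), (W2,J1), (W3,J3)}
Size: 3

This assigns 3 workers to 3 distinct jobs.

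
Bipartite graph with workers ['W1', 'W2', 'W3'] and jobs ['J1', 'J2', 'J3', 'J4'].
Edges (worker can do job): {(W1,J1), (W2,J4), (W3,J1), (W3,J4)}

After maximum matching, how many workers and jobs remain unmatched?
Unmatched: 1 workers, 2 jobs

Maximum matching size: 2
Workers: 3 total, 2 matched, 1 unmatched
Jobs: 4 total, 2 matched, 2 unmatched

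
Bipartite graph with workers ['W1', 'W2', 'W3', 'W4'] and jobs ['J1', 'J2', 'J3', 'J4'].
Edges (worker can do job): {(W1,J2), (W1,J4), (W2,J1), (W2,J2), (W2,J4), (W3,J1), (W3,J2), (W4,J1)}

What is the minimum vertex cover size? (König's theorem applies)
Minimum vertex cover size = 3

By König's theorem: in bipartite graphs,
min vertex cover = max matching = 3

Maximum matching has size 3, so minimum vertex cover also has size 3.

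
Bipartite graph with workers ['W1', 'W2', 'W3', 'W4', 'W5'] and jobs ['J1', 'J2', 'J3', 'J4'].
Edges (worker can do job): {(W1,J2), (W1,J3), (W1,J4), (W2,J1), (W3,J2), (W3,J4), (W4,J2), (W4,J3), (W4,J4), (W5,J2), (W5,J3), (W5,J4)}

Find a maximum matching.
Matching: {(W2,J1), (W3,J2), (W4,J3), (W5,J4)}

Maximum matching (size 4):
  W2 → J1
  W3 → J2
  W4 → J3
  W5 → J4

Each worker is assigned to at most one job, and each job to at most one worker.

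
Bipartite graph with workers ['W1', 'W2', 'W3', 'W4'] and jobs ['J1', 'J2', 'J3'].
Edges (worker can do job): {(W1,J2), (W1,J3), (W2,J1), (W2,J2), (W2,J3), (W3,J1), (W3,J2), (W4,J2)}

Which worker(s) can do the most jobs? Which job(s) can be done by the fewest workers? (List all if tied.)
Most versatile: W2 (3 jobs); Least covered: J1, J3 (2 workers)

Worker degrees (jobs they can do): W1:2, W2:3, W3:2, W4:1
Job degrees (workers who can do it): J1:2, J2:4, J3:2

Maximum worker degree is 3, achieved by: W2
Minimum job degree is 2, achieved by: J1, J3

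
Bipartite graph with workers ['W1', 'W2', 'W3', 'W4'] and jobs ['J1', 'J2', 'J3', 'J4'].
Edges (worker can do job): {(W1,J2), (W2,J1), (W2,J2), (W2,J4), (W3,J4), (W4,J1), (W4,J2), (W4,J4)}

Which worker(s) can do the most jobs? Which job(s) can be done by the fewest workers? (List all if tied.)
Most versatile: W2, W4 (3 jobs); Least covered: J3 (0 workers)

Worker degrees (jobs they can do): W1:1, W2:3, W3:1, W4:3
Job degrees (workers who can do it): J1:2, J2:3, J3:0, J4:3

Maximum worker degree is 3, achieved by: W2, W4
Minimum job degree is 0, achieved by: J3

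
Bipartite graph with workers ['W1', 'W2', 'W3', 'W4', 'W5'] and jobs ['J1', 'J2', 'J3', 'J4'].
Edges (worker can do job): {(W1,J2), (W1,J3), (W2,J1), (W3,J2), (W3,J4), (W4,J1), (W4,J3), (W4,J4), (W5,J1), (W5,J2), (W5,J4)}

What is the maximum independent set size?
Maximum independent set = 5

By König's theorem:
- Min vertex cover = Max matching = 4
- Max independent set = Total vertices - Min vertex cover
- Max independent set = 9 - 4 = 5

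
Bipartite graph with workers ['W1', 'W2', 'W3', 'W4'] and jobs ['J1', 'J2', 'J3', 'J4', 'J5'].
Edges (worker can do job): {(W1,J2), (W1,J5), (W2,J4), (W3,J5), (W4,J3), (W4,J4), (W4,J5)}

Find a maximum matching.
Matching: {(W1,J2), (W2,J4), (W3,J5), (W4,J3)}

Maximum matching (size 4):
  W1 → J2
  W2 → J4
  W3 → J5
  W4 → J3

Each worker is assigned to at most one job, and each job to at most one worker.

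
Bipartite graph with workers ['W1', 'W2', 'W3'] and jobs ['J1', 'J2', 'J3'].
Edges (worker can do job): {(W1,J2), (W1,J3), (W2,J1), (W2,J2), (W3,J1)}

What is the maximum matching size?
Maximum matching size = 3

Maximum matching: {(W1,J3), (W2,J2), (W3,J1)}
Size: 3

This assigns 3 workers to 3 distinct jobs.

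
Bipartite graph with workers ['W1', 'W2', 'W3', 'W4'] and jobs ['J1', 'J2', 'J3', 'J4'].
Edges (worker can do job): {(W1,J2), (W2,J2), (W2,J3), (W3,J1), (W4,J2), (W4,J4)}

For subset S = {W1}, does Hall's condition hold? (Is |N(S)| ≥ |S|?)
Yes: |N(S)| = 1, |S| = 1

Subset S = {W1}
Neighbors N(S) = {J2}

|N(S)| = 1, |S| = 1
Hall's condition: |N(S)| ≥ |S| is satisfied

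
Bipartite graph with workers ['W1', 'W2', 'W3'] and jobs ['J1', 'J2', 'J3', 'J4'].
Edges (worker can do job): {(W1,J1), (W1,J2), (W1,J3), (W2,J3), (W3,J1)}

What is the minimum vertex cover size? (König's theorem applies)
Minimum vertex cover size = 3

By König's theorem: in bipartite graphs,
min vertex cover = max matching = 3

Maximum matching has size 3, so minimum vertex cover also has size 3.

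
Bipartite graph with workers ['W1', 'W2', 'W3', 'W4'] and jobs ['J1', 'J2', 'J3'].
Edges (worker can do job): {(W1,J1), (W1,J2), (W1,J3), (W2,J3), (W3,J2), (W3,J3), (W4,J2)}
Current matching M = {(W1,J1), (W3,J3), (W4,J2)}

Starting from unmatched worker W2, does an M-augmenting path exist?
No augmenting path from W2

Alternating search from W2 reaches jobs: {J2, J3}.
Every reachable job is already matched in M, and following those matched edges back to workers exposes no further unvisited jobs.
No M-augmenting path from W2 exists.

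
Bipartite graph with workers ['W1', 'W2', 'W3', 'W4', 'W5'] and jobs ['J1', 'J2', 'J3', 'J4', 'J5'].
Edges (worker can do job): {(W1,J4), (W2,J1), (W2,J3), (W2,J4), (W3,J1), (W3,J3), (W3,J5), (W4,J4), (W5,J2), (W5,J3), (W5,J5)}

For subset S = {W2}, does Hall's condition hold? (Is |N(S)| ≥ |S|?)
Yes: |N(S)| = 3, |S| = 1

Subset S = {W2}
Neighbors N(S) = {J1, J3, J4}

|N(S)| = 3, |S| = 1
Hall's condition: |N(S)| ≥ |S| is satisfied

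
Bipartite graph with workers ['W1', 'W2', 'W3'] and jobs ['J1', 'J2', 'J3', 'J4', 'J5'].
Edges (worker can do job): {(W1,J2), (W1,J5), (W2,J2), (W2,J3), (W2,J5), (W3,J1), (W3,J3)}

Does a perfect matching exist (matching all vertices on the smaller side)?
Yes, perfect matching exists (size 3)

Perfect matching: {(W1,J2), (W2,J3), (W3,J1)}
All 3 vertices on the smaller side are matched.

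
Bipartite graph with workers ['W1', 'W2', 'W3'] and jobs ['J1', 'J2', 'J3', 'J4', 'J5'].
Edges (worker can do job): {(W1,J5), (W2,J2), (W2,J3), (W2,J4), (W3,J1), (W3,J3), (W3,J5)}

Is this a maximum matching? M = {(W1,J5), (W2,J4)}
No, size 2 is not maximum

Proposed matching has size 2.
Maximum matching size for this graph: 3.

This is NOT maximum - can be improved to size 3.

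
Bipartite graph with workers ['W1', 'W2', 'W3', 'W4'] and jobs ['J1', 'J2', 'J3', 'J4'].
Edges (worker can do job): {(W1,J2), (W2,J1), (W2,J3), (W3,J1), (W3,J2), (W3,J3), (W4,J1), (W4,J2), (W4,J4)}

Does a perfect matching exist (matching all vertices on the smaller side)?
Yes, perfect matching exists (size 4)

Perfect matching: {(W1,J2), (W2,J3), (W3,J1), (W4,J4)}
All 4 vertices on the smaller side are matched.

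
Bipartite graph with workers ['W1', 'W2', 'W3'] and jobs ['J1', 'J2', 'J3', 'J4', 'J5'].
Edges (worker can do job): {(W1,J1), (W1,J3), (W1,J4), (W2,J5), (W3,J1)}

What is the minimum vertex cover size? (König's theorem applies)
Minimum vertex cover size = 3

By König's theorem: in bipartite graphs,
min vertex cover = max matching = 3

Maximum matching has size 3, so minimum vertex cover also has size 3.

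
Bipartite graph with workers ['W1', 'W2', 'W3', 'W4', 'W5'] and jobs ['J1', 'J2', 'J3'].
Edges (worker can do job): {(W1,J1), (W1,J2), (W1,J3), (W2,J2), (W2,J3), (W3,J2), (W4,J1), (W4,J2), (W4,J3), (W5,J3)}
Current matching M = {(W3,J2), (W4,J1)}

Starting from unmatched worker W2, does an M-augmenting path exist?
Yes: W2 → J3

An M-augmenting path alternates non-matching / matching edges, starting and ending at unmatched vertices.
Path: W2 → J3
(J3 is unmatched in M, so the path is augmenting.)
Flipping edges along this path would increase |M| from 2 to 3.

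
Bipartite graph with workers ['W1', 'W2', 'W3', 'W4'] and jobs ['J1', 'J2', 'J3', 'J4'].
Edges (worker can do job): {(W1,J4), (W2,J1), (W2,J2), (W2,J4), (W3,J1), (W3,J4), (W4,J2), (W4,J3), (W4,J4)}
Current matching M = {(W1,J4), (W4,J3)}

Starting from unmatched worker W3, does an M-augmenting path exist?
Yes: W3 → J1

An M-augmenting path alternates non-matching / matching edges, starting and ending at unmatched vertices.
Path: W3 → J1
(J1 is unmatched in M, so the path is augmenting.)
Flipping edges along this path would increase |M| from 2 to 3.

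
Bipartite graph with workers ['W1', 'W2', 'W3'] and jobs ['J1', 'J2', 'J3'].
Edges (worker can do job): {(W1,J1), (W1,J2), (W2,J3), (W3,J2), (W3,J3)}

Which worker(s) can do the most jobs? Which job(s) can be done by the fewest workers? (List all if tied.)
Most versatile: W1, W3 (2 jobs); Least covered: J1 (1 workers)

Worker degrees (jobs they can do): W1:2, W2:1, W3:2
Job degrees (workers who can do it): J1:1, J2:2, J3:2

Maximum worker degree is 2, achieved by: W1, W3
Minimum job degree is 1, achieved by: J1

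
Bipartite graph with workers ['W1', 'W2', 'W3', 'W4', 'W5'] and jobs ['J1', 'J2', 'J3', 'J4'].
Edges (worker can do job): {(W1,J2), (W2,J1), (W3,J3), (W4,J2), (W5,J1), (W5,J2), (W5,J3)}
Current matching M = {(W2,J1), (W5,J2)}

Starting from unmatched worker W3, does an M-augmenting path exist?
Yes: W3 → J3

An M-augmenting path alternates non-matching / matching edges, starting and ending at unmatched vertices.
Path: W3 → J3
(J3 is unmatched in M, so the path is augmenting.)
Flipping edges along this path would increase |M| from 2 to 3.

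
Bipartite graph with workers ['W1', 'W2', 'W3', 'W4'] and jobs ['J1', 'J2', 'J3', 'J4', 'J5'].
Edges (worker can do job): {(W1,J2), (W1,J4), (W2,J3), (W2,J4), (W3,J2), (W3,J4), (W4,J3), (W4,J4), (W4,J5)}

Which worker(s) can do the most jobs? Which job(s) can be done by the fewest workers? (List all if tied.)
Most versatile: W4 (3 jobs); Least covered: J1 (0 workers)

Worker degrees (jobs they can do): W1:2, W2:2, W3:2, W4:3
Job degrees (workers who can do it): J1:0, J2:2, J3:2, J4:4, J5:1

Maximum worker degree is 3, achieved by: W4
Minimum job degree is 0, achieved by: J1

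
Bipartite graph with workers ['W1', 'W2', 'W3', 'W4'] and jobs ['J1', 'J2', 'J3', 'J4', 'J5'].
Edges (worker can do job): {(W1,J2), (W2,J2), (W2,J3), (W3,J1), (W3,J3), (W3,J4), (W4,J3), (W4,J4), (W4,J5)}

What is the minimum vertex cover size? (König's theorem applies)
Minimum vertex cover size = 4

By König's theorem: in bipartite graphs,
min vertex cover = max matching = 4

Maximum matching has size 4, so minimum vertex cover also has size 4.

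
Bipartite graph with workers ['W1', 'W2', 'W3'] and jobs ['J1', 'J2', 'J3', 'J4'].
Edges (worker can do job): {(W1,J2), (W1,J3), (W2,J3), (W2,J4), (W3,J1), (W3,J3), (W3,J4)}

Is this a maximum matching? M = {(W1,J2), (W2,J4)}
No, size 2 is not maximum

Proposed matching has size 2.
Maximum matching size for this graph: 3.

This is NOT maximum - can be improved to size 3.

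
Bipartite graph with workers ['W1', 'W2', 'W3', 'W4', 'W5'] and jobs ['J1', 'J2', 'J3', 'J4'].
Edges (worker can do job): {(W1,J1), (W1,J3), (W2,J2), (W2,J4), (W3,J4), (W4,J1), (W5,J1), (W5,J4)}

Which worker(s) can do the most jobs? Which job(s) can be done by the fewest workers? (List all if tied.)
Most versatile: W1, W2, W5 (2 jobs); Least covered: J2, J3 (1 workers)

Worker degrees (jobs they can do): W1:2, W2:2, W3:1, W4:1, W5:2
Job degrees (workers who can do it): J1:3, J2:1, J3:1, J4:3

Maximum worker degree is 2, achieved by: W1, W2, W5
Minimum job degree is 1, achieved by: J2, J3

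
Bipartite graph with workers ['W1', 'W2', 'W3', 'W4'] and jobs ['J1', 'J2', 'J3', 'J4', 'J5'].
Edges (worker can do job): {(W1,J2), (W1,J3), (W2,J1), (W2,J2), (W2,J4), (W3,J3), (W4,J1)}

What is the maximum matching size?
Maximum matching size = 4

Maximum matching: {(W1,J2), (W2,J4), (W3,J3), (W4,J1)}
Size: 4

This assigns 4 workers to 4 distinct jobs.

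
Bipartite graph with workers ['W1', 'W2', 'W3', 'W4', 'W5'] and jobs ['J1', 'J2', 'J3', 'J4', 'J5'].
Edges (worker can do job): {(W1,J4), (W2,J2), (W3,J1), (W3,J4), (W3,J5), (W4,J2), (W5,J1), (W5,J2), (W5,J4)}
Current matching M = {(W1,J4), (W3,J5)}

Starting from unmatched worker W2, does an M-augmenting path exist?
Yes: W2 → J2

An M-augmenting path alternates non-matching / matching edges, starting and ending at unmatched vertices.
Path: W2 → J2
(J2 is unmatched in M, so the path is augmenting.)
Flipping edges along this path would increase |M| from 2 to 3.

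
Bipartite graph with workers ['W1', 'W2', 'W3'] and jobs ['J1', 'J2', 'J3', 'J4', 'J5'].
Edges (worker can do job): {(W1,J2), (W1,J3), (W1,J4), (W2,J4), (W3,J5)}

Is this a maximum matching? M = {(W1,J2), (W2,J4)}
No, size 2 is not maximum

Proposed matching has size 2.
Maximum matching size for this graph: 3.

This is NOT maximum - can be improved to size 3.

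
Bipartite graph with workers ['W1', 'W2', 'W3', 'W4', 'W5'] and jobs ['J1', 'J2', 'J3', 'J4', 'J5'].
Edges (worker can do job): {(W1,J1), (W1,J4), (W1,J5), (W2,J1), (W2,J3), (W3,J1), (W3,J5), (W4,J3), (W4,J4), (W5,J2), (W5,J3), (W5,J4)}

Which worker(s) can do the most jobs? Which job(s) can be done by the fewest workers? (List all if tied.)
Most versatile: W1, W5 (3 jobs); Least covered: J2 (1 workers)

Worker degrees (jobs they can do): W1:3, W2:2, W3:2, W4:2, W5:3
Job degrees (workers who can do it): J1:3, J2:1, J3:3, J4:3, J5:2

Maximum worker degree is 3, achieved by: W1, W5
Minimum job degree is 1, achieved by: J2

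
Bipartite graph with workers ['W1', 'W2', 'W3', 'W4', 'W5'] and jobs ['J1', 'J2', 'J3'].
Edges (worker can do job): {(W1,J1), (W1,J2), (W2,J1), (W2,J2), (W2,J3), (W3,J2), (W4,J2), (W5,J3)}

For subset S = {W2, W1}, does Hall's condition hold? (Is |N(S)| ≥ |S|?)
Yes: |N(S)| = 3, |S| = 2

Subset S = {W2, W1}
Neighbors N(S) = {J1, J2, J3}

|N(S)| = 3, |S| = 2
Hall's condition: |N(S)| ≥ |S| is satisfied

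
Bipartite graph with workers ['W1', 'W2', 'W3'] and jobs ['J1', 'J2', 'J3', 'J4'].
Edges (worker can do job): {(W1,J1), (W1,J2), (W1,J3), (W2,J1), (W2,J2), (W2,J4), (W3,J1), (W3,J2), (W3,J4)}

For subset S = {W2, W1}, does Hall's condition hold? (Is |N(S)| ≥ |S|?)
Yes: |N(S)| = 4, |S| = 2

Subset S = {W2, W1}
Neighbors N(S) = {J1, J2, J3, J4}

|N(S)| = 4, |S| = 2
Hall's condition: |N(S)| ≥ |S| is satisfied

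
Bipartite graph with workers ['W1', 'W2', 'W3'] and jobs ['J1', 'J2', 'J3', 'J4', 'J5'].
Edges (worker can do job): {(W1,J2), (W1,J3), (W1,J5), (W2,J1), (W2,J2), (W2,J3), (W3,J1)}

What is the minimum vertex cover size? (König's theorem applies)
Minimum vertex cover size = 3

By König's theorem: in bipartite graphs,
min vertex cover = max matching = 3

Maximum matching has size 3, so minimum vertex cover also has size 3.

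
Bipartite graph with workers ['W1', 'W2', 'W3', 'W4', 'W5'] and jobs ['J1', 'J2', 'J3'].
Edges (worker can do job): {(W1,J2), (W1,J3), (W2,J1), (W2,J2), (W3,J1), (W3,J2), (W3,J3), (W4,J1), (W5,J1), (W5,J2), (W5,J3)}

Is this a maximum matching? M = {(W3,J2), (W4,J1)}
No, size 2 is not maximum

Proposed matching has size 2.
Maximum matching size for this graph: 3.

This is NOT maximum - can be improved to size 3.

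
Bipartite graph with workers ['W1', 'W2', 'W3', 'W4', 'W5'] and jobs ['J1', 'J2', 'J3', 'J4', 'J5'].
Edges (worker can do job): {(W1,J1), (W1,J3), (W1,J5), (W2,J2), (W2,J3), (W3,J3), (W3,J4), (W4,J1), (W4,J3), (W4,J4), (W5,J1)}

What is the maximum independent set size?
Maximum independent set = 5

By König's theorem:
- Min vertex cover = Max matching = 5
- Max independent set = Total vertices - Min vertex cover
- Max independent set = 10 - 5 = 5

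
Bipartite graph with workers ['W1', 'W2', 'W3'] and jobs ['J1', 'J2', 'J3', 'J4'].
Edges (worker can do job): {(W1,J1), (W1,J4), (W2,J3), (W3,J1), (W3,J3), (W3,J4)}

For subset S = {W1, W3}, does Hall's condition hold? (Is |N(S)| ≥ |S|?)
Yes: |N(S)| = 3, |S| = 2

Subset S = {W1, W3}
Neighbors N(S) = {J1, J3, J4}

|N(S)| = 3, |S| = 2
Hall's condition: |N(S)| ≥ |S| is satisfied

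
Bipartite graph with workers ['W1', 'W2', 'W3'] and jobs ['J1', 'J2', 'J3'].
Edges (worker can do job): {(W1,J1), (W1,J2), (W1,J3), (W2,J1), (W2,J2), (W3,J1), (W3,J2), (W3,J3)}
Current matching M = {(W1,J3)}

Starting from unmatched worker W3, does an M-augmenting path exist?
Yes: W3 → J2

An M-augmenting path alternates non-matching / matching edges, starting and ending at unmatched vertices.
Path: W3 → J2
(J2 is unmatched in M, so the path is augmenting.)
Flipping edges along this path would increase |M| from 1 to 2.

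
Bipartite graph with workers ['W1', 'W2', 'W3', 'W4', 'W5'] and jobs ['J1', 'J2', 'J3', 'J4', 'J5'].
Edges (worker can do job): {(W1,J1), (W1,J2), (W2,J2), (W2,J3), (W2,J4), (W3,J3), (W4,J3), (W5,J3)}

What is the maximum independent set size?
Maximum independent set = 7

By König's theorem:
- Min vertex cover = Max matching = 3
- Max independent set = Total vertices - Min vertex cover
- Max independent set = 10 - 3 = 7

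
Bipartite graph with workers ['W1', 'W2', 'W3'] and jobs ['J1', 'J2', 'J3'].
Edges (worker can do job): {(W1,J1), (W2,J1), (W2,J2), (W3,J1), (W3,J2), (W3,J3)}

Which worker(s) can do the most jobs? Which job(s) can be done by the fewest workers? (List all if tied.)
Most versatile: W3 (3 jobs); Least covered: J3 (1 workers)

Worker degrees (jobs they can do): W1:1, W2:2, W3:3
Job degrees (workers who can do it): J1:3, J2:2, J3:1

Maximum worker degree is 3, achieved by: W3
Minimum job degree is 1, achieved by: J3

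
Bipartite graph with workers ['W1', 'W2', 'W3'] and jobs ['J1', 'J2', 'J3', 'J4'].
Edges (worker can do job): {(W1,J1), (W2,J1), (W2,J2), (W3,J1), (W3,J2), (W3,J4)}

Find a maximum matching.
Matching: {(W1,J1), (W2,J2), (W3,J4)}

Maximum matching (size 3):
  W1 → J1
  W2 → J2
  W3 → J4

Each worker is assigned to at most one job, and each job to at most one worker.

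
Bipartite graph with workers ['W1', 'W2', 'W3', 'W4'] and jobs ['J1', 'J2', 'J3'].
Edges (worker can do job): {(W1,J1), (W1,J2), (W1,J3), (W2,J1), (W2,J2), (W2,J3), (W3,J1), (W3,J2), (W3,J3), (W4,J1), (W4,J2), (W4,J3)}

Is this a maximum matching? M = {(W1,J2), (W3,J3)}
No, size 2 is not maximum

Proposed matching has size 2.
Maximum matching size for this graph: 3.

This is NOT maximum - can be improved to size 3.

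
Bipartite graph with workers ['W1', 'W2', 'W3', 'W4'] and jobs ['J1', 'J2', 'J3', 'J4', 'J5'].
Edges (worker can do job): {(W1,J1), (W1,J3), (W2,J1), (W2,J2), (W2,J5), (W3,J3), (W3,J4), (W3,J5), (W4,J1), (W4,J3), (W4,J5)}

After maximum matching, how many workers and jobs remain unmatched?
Unmatched: 0 workers, 1 jobs

Maximum matching size: 4
Workers: 4 total, 4 matched, 0 unmatched
Jobs: 5 total, 4 matched, 1 unmatched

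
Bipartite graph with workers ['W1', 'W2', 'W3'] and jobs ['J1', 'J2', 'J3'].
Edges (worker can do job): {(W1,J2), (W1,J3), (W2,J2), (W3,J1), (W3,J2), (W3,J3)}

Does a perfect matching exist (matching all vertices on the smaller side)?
Yes, perfect matching exists (size 3)

Perfect matching: {(W1,J3), (W2,J2), (W3,J1)}
All 3 vertices on the smaller side are matched.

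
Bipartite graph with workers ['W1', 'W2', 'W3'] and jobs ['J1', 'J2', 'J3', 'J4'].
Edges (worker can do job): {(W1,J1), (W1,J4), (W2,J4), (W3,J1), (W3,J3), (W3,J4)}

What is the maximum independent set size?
Maximum independent set = 4

By König's theorem:
- Min vertex cover = Max matching = 3
- Max independent set = Total vertices - Min vertex cover
- Max independent set = 7 - 3 = 4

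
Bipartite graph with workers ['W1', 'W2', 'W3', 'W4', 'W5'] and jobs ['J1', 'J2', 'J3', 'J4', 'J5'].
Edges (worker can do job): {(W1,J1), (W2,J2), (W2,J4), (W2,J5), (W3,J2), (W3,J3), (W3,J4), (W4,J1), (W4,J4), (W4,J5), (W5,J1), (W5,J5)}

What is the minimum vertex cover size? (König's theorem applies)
Minimum vertex cover size = 5

By König's theorem: in bipartite graphs,
min vertex cover = max matching = 5

Maximum matching has size 5, so minimum vertex cover also has size 5.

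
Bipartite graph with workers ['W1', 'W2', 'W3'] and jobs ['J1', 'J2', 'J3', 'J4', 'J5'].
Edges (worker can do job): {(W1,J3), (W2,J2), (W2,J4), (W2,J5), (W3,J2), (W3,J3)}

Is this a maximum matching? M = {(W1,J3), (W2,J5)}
No, size 2 is not maximum

Proposed matching has size 2.
Maximum matching size for this graph: 3.

This is NOT maximum - can be improved to size 3.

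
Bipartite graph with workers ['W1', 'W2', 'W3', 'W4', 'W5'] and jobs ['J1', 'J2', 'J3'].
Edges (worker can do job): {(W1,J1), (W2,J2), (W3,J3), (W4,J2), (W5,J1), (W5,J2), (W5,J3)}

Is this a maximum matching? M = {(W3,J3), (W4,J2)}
No, size 2 is not maximum

Proposed matching has size 2.
Maximum matching size for this graph: 3.

This is NOT maximum - can be improved to size 3.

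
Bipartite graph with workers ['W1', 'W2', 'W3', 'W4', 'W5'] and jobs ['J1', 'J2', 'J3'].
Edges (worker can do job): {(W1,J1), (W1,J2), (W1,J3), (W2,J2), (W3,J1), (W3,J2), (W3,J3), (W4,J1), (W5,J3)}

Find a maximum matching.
Matching: {(W3,J2), (W4,J1), (W5,J3)}

Maximum matching (size 3):
  W3 → J2
  W4 → J1
  W5 → J3

Each worker is assigned to at most one job, and each job to at most one worker.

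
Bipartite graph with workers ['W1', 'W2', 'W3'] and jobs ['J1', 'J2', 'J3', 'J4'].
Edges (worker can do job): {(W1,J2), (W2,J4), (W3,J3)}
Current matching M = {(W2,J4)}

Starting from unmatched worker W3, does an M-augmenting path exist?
Yes: W3 → J3

An M-augmenting path alternates non-matching / matching edges, starting and ending at unmatched vertices.
Path: W3 → J3
(J3 is unmatched in M, so the path is augmenting.)
Flipping edges along this path would increase |M| from 1 to 2.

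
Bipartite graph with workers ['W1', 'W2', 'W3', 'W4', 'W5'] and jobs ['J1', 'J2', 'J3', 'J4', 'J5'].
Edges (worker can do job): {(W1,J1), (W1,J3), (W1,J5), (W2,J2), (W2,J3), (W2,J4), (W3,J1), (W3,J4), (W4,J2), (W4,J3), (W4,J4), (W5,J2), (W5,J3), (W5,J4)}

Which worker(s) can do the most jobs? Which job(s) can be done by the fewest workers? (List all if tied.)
Most versatile: W1, W2, W4, W5 (3 jobs); Least covered: J5 (1 workers)

Worker degrees (jobs they can do): W1:3, W2:3, W3:2, W4:3, W5:3
Job degrees (workers who can do it): J1:2, J2:3, J3:4, J4:4, J5:1

Maximum worker degree is 3, achieved by: W1, W2, W4, W5
Minimum job degree is 1, achieved by: J5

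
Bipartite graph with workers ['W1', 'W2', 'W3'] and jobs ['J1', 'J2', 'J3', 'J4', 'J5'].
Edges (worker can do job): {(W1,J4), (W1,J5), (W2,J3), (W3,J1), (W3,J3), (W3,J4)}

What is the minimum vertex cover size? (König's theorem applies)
Minimum vertex cover size = 3

By König's theorem: in bipartite graphs,
min vertex cover = max matching = 3

Maximum matching has size 3, so minimum vertex cover also has size 3.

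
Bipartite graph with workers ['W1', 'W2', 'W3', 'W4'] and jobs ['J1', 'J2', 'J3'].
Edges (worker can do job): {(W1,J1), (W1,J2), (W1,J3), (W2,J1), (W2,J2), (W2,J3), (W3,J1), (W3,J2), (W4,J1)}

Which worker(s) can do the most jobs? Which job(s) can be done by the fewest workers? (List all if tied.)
Most versatile: W1, W2 (3 jobs); Least covered: J3 (2 workers)

Worker degrees (jobs they can do): W1:3, W2:3, W3:2, W4:1
Job degrees (workers who can do it): J1:4, J2:3, J3:2

Maximum worker degree is 3, achieved by: W1, W2
Minimum job degree is 2, achieved by: J3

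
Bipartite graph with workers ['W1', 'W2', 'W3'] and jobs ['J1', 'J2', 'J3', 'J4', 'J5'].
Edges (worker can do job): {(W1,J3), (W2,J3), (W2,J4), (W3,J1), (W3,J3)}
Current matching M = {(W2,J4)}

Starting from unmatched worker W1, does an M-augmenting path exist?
Yes: W1 → J3

An M-augmenting path alternates non-matching / matching edges, starting and ending at unmatched vertices.
Path: W1 → J3
(J3 is unmatched in M, so the path is augmenting.)
Flipping edges along this path would increase |M| from 1 to 2.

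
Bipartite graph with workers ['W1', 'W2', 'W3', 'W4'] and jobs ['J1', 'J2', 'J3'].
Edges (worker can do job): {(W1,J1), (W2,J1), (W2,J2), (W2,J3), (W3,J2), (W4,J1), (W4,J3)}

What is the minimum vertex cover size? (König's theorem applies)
Minimum vertex cover size = 3

By König's theorem: in bipartite graphs,
min vertex cover = max matching = 3

Maximum matching has size 3, so minimum vertex cover also has size 3.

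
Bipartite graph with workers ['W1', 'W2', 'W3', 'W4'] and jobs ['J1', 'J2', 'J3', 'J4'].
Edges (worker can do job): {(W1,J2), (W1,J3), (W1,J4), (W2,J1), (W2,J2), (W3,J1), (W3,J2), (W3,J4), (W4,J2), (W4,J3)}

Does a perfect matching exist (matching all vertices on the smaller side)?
Yes, perfect matching exists (size 4)

Perfect matching: {(W1,J2), (W2,J1), (W3,J4), (W4,J3)}
All 4 vertices on the smaller side are matched.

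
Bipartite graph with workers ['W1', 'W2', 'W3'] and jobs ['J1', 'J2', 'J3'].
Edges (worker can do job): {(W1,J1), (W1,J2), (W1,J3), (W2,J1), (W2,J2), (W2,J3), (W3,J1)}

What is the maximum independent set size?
Maximum independent set = 3

By König's theorem:
- Min vertex cover = Max matching = 3
- Max independent set = Total vertices - Min vertex cover
- Max independent set = 6 - 3 = 3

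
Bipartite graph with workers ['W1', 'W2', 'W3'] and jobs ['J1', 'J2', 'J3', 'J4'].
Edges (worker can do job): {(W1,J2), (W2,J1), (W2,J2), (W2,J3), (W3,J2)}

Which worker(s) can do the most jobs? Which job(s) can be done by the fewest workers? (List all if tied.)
Most versatile: W2 (3 jobs); Least covered: J4 (0 workers)

Worker degrees (jobs they can do): W1:1, W2:3, W3:1
Job degrees (workers who can do it): J1:1, J2:3, J3:1, J4:0

Maximum worker degree is 3, achieved by: W2
Minimum job degree is 0, achieved by: J4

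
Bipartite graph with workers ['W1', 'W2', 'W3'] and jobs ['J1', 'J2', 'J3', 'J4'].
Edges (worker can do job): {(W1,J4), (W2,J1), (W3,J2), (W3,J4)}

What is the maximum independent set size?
Maximum independent set = 4

By König's theorem:
- Min vertex cover = Max matching = 3
- Max independent set = Total vertices - Min vertex cover
- Max independent set = 7 - 3 = 4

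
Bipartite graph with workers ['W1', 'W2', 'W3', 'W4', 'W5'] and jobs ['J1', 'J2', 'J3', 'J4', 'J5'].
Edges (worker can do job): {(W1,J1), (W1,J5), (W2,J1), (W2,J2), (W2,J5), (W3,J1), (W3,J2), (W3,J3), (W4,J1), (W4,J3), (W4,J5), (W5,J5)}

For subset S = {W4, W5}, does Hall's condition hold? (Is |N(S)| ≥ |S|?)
Yes: |N(S)| = 3, |S| = 2

Subset S = {W4, W5}
Neighbors N(S) = {J1, J3, J5}

|N(S)| = 3, |S| = 2
Hall's condition: |N(S)| ≥ |S| is satisfied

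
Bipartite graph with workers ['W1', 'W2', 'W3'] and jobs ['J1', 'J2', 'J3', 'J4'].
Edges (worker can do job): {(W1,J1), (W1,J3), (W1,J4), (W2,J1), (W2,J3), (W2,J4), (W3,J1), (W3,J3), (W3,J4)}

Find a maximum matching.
Matching: {(W1,J4), (W2,J1), (W3,J3)}

Maximum matching (size 3):
  W1 → J4
  W2 → J1
  W3 → J3

Each worker is assigned to at most one job, and each job to at most one worker.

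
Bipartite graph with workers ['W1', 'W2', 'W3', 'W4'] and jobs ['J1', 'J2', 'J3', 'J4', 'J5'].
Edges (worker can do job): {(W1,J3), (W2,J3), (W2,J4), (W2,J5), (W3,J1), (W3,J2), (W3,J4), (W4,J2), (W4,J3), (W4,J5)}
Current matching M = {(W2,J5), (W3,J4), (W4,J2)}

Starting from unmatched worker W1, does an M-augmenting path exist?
Yes: W1 → J3

An M-augmenting path alternates non-matching / matching edges, starting and ending at unmatched vertices.
Path: W1 → J3
(J3 is unmatched in M, so the path is augmenting.)
Flipping edges along this path would increase |M| from 3 to 4.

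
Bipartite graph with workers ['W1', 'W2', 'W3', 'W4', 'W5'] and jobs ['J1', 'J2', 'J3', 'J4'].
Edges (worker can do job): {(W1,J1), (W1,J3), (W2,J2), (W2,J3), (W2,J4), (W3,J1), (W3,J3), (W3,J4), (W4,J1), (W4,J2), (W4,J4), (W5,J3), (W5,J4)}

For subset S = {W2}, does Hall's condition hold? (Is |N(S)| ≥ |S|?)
Yes: |N(S)| = 3, |S| = 1

Subset S = {W2}
Neighbors N(S) = {J2, J3, J4}

|N(S)| = 3, |S| = 1
Hall's condition: |N(S)| ≥ |S| is satisfied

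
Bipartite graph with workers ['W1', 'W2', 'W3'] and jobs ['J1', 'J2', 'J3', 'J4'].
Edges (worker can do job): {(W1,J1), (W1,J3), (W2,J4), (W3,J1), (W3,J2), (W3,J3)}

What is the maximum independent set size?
Maximum independent set = 4

By König's theorem:
- Min vertex cover = Max matching = 3
- Max independent set = Total vertices - Min vertex cover
- Max independent set = 7 - 3 = 4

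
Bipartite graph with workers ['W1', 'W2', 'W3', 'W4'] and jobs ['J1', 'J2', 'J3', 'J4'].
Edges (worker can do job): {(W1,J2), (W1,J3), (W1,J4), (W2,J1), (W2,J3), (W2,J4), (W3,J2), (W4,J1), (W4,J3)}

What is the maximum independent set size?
Maximum independent set = 4

By König's theorem:
- Min vertex cover = Max matching = 4
- Max independent set = Total vertices - Min vertex cover
- Max independent set = 8 - 4 = 4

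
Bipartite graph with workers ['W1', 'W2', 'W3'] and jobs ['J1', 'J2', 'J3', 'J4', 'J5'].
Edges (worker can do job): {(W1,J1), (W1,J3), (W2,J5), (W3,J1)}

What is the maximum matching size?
Maximum matching size = 3

Maximum matching: {(W1,J3), (W2,J5), (W3,J1)}
Size: 3

This assigns 3 workers to 3 distinct jobs.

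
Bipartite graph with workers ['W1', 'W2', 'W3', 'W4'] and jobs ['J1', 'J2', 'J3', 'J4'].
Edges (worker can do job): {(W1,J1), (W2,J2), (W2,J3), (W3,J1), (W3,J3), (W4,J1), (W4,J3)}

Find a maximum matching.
Matching: {(W2,J2), (W3,J1), (W4,J3)}

Maximum matching (size 3):
  W2 → J2
  W3 → J1
  W4 → J3

Each worker is assigned to at most one job, and each job to at most one worker.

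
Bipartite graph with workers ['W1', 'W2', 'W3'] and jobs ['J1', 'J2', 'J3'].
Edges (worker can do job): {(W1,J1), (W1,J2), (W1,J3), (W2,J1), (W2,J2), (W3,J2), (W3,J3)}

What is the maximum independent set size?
Maximum independent set = 3

By König's theorem:
- Min vertex cover = Max matching = 3
- Max independent set = Total vertices - Min vertex cover
- Max independent set = 6 - 3 = 3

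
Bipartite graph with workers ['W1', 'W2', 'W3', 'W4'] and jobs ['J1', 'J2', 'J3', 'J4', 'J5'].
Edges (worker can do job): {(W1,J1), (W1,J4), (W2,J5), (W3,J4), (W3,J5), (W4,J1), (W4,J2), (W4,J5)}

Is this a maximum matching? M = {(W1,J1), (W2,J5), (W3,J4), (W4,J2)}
Yes, size 4 is maximum

Proposed matching has size 4.
Maximum matching size for this graph: 4.

This is a maximum matching.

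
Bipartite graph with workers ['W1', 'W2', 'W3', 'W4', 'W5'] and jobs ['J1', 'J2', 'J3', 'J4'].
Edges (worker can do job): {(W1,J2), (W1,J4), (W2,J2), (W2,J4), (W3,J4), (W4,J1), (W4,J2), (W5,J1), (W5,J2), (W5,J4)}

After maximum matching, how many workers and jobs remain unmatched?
Unmatched: 2 workers, 1 jobs

Maximum matching size: 3
Workers: 5 total, 3 matched, 2 unmatched
Jobs: 4 total, 3 matched, 1 unmatched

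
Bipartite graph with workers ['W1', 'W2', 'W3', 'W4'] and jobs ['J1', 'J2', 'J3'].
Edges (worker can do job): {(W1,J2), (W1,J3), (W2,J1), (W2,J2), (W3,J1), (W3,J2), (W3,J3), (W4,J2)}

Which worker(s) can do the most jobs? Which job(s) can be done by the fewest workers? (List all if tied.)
Most versatile: W3 (3 jobs); Least covered: J1, J3 (2 workers)

Worker degrees (jobs they can do): W1:2, W2:2, W3:3, W4:1
Job degrees (workers who can do it): J1:2, J2:4, J3:2

Maximum worker degree is 3, achieved by: W3
Minimum job degree is 2, achieved by: J1, J3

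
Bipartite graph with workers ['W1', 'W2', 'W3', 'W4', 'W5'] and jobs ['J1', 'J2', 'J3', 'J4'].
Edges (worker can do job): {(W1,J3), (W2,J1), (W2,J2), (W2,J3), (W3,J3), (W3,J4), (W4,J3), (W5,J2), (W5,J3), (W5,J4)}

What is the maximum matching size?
Maximum matching size = 4

Maximum matching: {(W2,J1), (W3,J4), (W4,J3), (W5,J2)}
Size: 4

This assigns 4 workers to 4 distinct jobs.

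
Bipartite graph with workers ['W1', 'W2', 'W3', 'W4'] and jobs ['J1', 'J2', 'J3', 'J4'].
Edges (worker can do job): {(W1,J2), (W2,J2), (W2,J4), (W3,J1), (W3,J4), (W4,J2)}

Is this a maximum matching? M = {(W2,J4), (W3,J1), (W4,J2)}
Yes, size 3 is maximum

Proposed matching has size 3.
Maximum matching size for this graph: 3.

This is a maximum matching.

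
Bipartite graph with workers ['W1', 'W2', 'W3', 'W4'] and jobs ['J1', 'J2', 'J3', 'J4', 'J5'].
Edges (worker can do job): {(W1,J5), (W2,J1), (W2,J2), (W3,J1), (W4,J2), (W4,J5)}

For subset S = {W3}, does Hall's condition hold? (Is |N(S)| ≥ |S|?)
Yes: |N(S)| = 1, |S| = 1

Subset S = {W3}
Neighbors N(S) = {J1}

|N(S)| = 1, |S| = 1
Hall's condition: |N(S)| ≥ |S| is satisfied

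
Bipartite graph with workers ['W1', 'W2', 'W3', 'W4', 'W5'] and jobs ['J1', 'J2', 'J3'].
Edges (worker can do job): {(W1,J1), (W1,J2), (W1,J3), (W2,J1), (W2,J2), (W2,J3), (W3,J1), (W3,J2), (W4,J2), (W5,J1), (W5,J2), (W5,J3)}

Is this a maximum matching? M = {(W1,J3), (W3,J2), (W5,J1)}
Yes, size 3 is maximum

Proposed matching has size 3.
Maximum matching size for this graph: 3.

This is a maximum matching.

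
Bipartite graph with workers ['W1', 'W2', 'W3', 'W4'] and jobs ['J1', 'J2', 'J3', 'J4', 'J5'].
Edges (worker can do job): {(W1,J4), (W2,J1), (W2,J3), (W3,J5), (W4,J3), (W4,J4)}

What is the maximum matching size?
Maximum matching size = 4

Maximum matching: {(W1,J4), (W2,J1), (W3,J5), (W4,J3)}
Size: 4

This assigns 4 workers to 4 distinct jobs.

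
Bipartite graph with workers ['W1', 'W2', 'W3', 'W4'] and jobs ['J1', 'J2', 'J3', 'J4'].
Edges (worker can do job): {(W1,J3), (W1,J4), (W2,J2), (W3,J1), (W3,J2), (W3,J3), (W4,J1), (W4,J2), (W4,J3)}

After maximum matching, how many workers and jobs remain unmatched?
Unmatched: 0 workers, 0 jobs

Maximum matching size: 4
Workers: 4 total, 4 matched, 0 unmatched
Jobs: 4 total, 4 matched, 0 unmatched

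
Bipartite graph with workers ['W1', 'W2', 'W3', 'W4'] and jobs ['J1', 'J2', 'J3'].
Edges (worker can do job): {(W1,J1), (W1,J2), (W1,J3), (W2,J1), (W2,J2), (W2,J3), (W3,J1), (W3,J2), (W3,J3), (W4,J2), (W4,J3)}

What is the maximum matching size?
Maximum matching size = 3

Maximum matching: {(W1,J2), (W3,J1), (W4,J3)}
Size: 3

This assigns 3 workers to 3 distinct jobs.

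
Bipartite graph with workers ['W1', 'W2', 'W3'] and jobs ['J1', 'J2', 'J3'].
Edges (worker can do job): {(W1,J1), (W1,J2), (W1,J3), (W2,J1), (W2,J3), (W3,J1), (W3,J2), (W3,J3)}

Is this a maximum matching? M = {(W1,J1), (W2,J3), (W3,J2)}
Yes, size 3 is maximum

Proposed matching has size 3.
Maximum matching size for this graph: 3.

This is a maximum matching.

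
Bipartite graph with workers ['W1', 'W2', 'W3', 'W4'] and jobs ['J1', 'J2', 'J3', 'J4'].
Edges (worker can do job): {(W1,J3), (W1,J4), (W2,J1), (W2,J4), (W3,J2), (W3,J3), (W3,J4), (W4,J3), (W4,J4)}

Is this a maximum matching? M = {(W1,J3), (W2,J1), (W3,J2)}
No, size 3 is not maximum

Proposed matching has size 3.
Maximum matching size for this graph: 4.

This is NOT maximum - can be improved to size 4.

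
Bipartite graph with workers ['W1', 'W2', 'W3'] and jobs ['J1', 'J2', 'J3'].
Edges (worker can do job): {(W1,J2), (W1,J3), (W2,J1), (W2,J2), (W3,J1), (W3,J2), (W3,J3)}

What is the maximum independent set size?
Maximum independent set = 3

By König's theorem:
- Min vertex cover = Max matching = 3
- Max independent set = Total vertices - Min vertex cover
- Max independent set = 6 - 3 = 3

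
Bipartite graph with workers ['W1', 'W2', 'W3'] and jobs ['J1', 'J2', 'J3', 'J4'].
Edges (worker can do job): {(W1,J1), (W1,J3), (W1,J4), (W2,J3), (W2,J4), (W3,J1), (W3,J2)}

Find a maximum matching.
Matching: {(W1,J1), (W2,J3), (W3,J2)}

Maximum matching (size 3):
  W1 → J1
  W2 → J3
  W3 → J2

Each worker is assigned to at most one job, and each job to at most one worker.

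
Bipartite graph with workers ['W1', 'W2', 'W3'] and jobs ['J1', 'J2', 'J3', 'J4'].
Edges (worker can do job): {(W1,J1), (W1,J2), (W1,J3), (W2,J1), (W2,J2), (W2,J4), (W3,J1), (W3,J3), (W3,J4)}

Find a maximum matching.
Matching: {(W1,J1), (W2,J4), (W3,J3)}

Maximum matching (size 3):
  W1 → J1
  W2 → J4
  W3 → J3

Each worker is assigned to at most one job, and each job to at most one worker.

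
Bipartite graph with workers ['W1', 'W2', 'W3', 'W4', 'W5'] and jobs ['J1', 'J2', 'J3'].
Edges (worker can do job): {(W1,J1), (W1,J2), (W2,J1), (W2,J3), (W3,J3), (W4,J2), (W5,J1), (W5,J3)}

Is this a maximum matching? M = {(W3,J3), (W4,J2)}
No, size 2 is not maximum

Proposed matching has size 2.
Maximum matching size for this graph: 3.

This is NOT maximum - can be improved to size 3.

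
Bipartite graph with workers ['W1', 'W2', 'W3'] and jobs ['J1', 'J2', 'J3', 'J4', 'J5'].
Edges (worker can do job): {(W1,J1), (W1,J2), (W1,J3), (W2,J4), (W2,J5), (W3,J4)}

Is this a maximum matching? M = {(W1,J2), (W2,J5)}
No, size 2 is not maximum

Proposed matching has size 2.
Maximum matching size for this graph: 3.

This is NOT maximum - can be improved to size 3.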